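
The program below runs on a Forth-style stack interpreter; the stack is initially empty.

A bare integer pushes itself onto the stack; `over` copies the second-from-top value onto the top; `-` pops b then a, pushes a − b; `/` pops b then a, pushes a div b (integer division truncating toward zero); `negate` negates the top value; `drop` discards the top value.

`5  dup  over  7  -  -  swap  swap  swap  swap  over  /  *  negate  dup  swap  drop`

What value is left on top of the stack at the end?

5      -> 5
dup    -> 5 5
over   -> 5 5 5
7      -> 5 5 5 7
-      -> 5 5 -2
-      -> 5 7
swap   -> 7 5
swap   -> 5 7
swap   -> 7 5
swap   -> 5 7
over   -> 5 7 5
/      -> 5 1
*      -> 5
negate -> -5
dup    -> -5 -5
swap   -> -5 -5
drop   -> -5

-5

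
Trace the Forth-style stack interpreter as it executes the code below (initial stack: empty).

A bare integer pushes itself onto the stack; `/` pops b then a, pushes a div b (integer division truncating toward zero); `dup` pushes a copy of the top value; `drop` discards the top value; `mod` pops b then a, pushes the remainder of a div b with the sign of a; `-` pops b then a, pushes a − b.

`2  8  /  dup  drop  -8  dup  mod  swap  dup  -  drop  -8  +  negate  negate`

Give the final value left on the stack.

2       2
8       2 8
/       0
dup     0 0
drop    0
-8      0 -8
dup     0 -8 -8
mod     0 0
swap    0 0
dup     0 0 0
-       0 0
drop    0
-8      0 -8
+       -8
negate  8
negate  -8

-8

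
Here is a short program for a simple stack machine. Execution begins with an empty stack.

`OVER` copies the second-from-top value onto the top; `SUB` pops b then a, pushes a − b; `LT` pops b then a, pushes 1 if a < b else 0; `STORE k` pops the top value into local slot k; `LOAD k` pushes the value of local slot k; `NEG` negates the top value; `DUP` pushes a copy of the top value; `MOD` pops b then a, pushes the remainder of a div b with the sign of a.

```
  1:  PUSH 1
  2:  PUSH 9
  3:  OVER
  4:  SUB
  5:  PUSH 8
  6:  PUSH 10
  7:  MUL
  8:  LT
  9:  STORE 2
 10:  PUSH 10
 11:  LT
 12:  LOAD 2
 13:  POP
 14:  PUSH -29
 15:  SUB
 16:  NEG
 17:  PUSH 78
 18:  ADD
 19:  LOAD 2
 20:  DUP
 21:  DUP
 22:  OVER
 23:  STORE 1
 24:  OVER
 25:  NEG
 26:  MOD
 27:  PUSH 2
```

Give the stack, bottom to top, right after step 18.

[48]

PUSH 1   : 1
PUSH 9   : 1 9
OVER     : 1 9 1
SUB      : 1 8
PUSH 8   : 1 8 8
PUSH 10  : 1 8 8 10
MUL      : 1 8 80
LT       : 1 1
STORE 2  : 1
PUSH 10  : 1 10
LT       : 1
LOAD 2   : 1 1
POP      : 1
PUSH -29 : 1 -29
SUB      : 30
NEG      : -30
PUSH 78  : -30 78
ADD      : 48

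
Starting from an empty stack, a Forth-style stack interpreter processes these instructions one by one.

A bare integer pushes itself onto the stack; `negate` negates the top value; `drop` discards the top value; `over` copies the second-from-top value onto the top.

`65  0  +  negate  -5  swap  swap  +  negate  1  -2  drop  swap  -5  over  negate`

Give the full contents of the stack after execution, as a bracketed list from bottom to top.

65     → 65
0      → 65 0
+      → 65
negate → -65
-5     → -65 -5
swap   → -5 -65
swap   → -65 -5
+      → -70
negate → 70
1      → 70 1
-2     → 70 1 -2
drop   → 70 1
swap   → 1 70
-5     → 1 70 -5
over   → 1 70 -5 70
negate → 1 70 -5 -70

[1, 70, -5, -70]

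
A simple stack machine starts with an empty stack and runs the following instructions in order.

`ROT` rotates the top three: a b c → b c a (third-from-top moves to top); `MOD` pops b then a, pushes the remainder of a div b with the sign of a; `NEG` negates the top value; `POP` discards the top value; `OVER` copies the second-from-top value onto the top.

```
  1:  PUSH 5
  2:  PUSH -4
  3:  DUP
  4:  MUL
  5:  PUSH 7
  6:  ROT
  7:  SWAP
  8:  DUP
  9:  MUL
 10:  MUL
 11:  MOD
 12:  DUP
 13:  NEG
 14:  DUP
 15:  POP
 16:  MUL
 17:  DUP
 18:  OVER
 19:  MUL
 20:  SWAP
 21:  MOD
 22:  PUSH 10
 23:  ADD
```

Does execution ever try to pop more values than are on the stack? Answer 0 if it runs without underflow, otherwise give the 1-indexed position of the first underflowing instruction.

0

PUSH 5  : [5]
PUSH -4 : [5, -4]
DUP     : [5, -4, -4]
MUL     : [5, 16]
PUSH 7  : [5, 16, 7]
ROT     : [16, 7, 5]
SWAP    : [16, 5, 7]
DUP     : [16, 5, 7, 7]
MUL     : [16, 5, 49]
MUL     : [16, 245]
MOD     : [16]
DUP     : [16, 16]
NEG     : [16, -16]
DUP     : [16, -16, -16]
POP     : [16, -16]
MUL     : [-256]
DUP     : [-256, -256]
OVER    : [-256, -256, -256]
MUL     : [-256, 65536]
SWAP    : [65536, -256]
MOD     : [0]
PUSH 10 : [0, 10]
ADD     : [10]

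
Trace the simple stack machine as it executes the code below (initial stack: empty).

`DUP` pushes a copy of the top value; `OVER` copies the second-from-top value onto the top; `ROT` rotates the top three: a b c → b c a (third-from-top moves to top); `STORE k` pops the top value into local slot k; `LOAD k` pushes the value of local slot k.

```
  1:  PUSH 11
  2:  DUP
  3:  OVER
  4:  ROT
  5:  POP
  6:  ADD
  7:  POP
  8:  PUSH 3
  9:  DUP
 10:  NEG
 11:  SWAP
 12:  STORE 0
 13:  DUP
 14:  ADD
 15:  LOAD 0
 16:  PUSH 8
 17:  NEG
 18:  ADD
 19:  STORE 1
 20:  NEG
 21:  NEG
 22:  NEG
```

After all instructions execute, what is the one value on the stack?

6

PUSH 11  11
DUP      11 11
OVER     11 11 11
ROT      11 11 11
POP      11 11
ADD      22
POP      (empty)
PUSH 3   3
DUP      3 3
NEG      3 -3
SWAP     -3 3
STORE 0  -3
DUP      -3 -3
ADD      -6
LOAD 0   -6 3
PUSH 8   -6 3 8
NEG      -6 3 -8
ADD      -6 -5
STORE 1  -6
NEG      6
NEG      -6
NEG      6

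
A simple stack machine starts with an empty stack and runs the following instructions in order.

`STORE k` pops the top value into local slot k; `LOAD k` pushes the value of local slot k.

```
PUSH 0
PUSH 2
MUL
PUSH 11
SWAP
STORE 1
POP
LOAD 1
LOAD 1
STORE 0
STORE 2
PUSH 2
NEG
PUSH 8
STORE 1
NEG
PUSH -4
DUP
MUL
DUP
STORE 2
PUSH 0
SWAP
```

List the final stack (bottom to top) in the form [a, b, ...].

PUSH 0  : 0
PUSH 2  : 0 2
MUL     : 0
PUSH 11 : 0 11
SWAP    : 11 0
STORE 1 : 11
POP     : (empty)
LOAD 1  : 0
LOAD 1  : 0 0
STORE 0 : 0
STORE 2 : (empty)
PUSH 2  : 2
NEG     : -2
PUSH 8  : -2 8
STORE 1 : -2
NEG     : 2
PUSH -4 : 2 -4
DUP     : 2 -4 -4
MUL     : 2 16
DUP     : 2 16 16
STORE 2 : 2 16
PUSH 0  : 2 16 0
SWAP    : 2 0 16

[2, 0, 16]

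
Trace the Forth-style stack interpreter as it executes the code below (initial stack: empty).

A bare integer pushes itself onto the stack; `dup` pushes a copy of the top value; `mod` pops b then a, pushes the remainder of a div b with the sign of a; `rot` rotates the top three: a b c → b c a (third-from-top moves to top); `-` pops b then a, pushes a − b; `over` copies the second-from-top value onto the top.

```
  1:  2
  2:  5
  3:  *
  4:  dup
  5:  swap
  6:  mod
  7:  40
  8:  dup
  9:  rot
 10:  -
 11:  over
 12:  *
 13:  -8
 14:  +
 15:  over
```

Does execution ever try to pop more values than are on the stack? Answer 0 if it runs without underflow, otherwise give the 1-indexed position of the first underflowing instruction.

2    : 2
5    : 2 5
*    : 10
dup  : 10 10
swap : 10 10
mod  : 0
40   : 0 40
dup  : 0 40 40
rot  : 40 40 0
-    : 40 40
over : 40 40 40
*    : 40 1600
-8   : 40 1600 -8
+    : 40 1592
over : 40 1592 40

0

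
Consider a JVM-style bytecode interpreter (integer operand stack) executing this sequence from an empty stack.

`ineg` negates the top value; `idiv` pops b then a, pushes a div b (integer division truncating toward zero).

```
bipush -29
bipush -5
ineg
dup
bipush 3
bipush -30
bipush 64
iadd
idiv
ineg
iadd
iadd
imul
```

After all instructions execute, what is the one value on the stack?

bipush -29  [-29]
bipush -5   [-29, -5]
ineg        [-29, 5]
dup         [-29, 5, 5]
bipush 3    [-29, 5, 5, 3]
bipush -30  [-29, 5, 5, 3, -30]
bipush 64   [-29, 5, 5, 3, -30, 64]
iadd        [-29, 5, 5, 3, 34]
idiv        [-29, 5, 5, 0]
ineg        [-29, 5, 5, 0]
iadd        [-29, 5, 5]
iadd        [-29, 10]
imul        [-290]

-290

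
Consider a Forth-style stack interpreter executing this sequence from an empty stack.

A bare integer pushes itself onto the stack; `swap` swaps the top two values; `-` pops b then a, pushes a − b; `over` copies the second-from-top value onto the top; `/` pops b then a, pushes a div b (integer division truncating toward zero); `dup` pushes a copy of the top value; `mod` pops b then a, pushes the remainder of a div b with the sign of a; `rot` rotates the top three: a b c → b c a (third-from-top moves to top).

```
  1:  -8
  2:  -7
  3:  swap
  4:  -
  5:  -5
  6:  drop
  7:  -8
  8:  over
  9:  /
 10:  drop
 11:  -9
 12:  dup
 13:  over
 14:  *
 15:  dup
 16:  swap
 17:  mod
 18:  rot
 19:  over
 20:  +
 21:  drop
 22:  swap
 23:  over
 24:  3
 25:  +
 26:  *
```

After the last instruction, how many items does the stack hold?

2

-8   : [-8]
-7   : [-8, -7]
swap : [-7, -8]
-    : [1]
-5   : [1, -5]
drop : [1]
-8   : [1, -8]
over : [1, -8, 1]
/    : [1, -8]
drop : [1]
-9   : [1, -9]
dup  : [1, -9, -9]
over : [1, -9, -9, -9]
*    : [1, -9, 81]
dup  : [1, -9, 81, 81]
swap : [1, -9, 81, 81]
mod  : [1, -9, 0]
rot  : [-9, 0, 1]
over : [-9, 0, 1, 0]
+    : [-9, 0, 1]
drop : [-9, 0]
swap : [0, -9]
over : [0, -9, 0]
3    : [0, -9, 0, 3]
+    : [0, -9, 3]
*    : [0, -27]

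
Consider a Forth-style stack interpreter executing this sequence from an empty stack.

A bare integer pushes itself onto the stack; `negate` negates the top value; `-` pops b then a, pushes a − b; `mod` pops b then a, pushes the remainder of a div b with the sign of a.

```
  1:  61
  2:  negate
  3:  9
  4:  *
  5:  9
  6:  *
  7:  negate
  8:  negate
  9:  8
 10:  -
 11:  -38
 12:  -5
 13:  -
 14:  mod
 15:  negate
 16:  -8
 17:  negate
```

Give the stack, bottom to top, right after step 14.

[-32]

61     -> 61
negate -> -61
9      -> -61 9
*      -> -549
9      -> -549 9
*      -> -4941
negate -> 4941
negate -> -4941
8      -> -4941 8
-      -> -4949
-38    -> -4949 -38
-5     -> -4949 -38 -5
-      -> -4949 -33
mod    -> -32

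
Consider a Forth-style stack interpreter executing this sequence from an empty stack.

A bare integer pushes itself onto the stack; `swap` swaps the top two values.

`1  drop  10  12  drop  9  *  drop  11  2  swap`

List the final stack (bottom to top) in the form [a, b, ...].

[2, 11]

1    : [1]
drop : []
10   : [10]
12   : [10, 12]
drop : [10]
9    : [10, 9]
*    : [90]
drop : []
11   : [11]
2    : [11, 2]
swap : [2, 11]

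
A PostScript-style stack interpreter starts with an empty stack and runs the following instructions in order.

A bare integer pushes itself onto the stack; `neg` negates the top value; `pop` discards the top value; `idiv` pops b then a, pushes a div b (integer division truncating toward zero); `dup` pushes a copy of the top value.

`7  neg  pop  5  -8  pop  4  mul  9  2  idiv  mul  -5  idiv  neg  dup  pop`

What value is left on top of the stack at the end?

16

7     7
neg   -7
pop   (empty)
5     5
-8    5 -8
pop   5
4     5 4
mul   20
9     20 9
2     20 9 2
idiv  20 4
mul   80
-5    80 -5
idiv  -16
neg   16
dup   16 16
pop   16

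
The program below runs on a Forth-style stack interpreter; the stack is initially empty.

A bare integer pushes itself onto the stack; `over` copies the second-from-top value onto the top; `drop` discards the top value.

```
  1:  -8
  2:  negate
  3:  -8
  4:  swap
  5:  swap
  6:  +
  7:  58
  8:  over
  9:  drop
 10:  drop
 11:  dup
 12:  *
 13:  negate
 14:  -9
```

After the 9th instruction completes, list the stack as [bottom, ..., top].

-8     → [-8]
negate → [8]
-8     → [8, -8]
swap   → [-8, 8]
swap   → [8, -8]
+      → [0]
58     → [0, 58]
over   → [0, 58, 0]
drop   → [0, 58]

[0, 58]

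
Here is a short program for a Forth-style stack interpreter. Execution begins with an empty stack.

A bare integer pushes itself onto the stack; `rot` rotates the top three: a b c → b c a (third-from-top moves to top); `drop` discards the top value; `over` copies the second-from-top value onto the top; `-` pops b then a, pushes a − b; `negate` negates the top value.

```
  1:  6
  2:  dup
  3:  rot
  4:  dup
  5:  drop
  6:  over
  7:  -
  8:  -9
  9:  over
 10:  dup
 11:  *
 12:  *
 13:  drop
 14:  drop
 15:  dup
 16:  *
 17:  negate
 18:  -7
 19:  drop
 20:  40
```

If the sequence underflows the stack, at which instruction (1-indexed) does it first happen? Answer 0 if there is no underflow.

6   → [6]
dup → [6, 6]
rot  — needs 3 operands, stack has 2 → underflow

3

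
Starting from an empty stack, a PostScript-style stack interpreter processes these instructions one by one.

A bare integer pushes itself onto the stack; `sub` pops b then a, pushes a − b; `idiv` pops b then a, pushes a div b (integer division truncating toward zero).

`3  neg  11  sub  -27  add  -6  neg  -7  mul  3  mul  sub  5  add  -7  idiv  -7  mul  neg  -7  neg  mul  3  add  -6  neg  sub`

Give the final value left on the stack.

3    → 3
neg  → -3
11   → -3 11
sub  → -14
-27  → -14 -27
add  → -41
-6   → -41 -6
neg  → -41 6
-7   → -41 6 -7
mul  → -41 -42
3    → -41 -42 3
mul  → -41 -126
sub  → 85
5    → 85 5
add  → 90
-7   → 90 -7
idiv → -12
-7   → -12 -7
mul  → 84
neg  → -84
-7   → -84 -7
neg  → -84 7
mul  → -588
3    → -588 3
add  → -585
-6   → -585 -6
neg  → -585 6
sub  → -591

-591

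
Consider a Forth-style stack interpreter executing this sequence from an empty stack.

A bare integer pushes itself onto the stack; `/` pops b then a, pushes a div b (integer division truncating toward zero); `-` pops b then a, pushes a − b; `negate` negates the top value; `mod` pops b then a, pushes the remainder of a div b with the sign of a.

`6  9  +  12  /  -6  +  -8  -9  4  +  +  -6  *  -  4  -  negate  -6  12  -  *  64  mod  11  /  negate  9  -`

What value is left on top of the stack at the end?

-7

6      -> 6
9      -> 6 9
+      -> 15
12     -> 15 12
/      -> 1
-6     -> 1 -6
+      -> -5
-8     -> -5 -8
-9     -> -5 -8 -9
4      -> -5 -8 -9 4
+      -> -5 -8 -5
+      -> -5 -13
-6     -> -5 -13 -6
*      -> -5 78
-      -> -83
4      -> -83 4
-      -> -87
negate -> 87
-6     -> 87 -6
12     -> 87 -6 12
-      -> 87 -18
*      -> -1566
64     -> -1566 64
mod    -> -30
11     -> -30 11
/      -> -2
negate -> 2
9      -> 2 9
-      -> -7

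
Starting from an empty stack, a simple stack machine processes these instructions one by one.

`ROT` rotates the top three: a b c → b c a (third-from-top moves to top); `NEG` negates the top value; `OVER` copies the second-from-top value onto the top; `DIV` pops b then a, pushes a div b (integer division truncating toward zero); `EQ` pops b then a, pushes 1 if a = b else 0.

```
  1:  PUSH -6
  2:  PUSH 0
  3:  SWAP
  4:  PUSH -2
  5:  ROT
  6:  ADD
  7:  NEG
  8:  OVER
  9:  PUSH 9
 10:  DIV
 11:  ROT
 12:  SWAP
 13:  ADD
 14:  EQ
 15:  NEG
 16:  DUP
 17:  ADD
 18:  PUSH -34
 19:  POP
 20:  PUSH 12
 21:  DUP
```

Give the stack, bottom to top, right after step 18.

PUSH -6  -> -6
PUSH 0   -> -6 0
SWAP     -> 0 -6
PUSH -2  -> 0 -6 -2
ROT      -> -6 -2 0
ADD      -> -6 -2
NEG      -> -6 2
OVER     -> -6 2 -6
PUSH 9   -> -6 2 -6 9
DIV      -> -6 2 0
ROT      -> 2 0 -6
SWAP     -> 2 -6 0
ADD      -> 2 -6
EQ       -> 0
NEG      -> 0
DUP      -> 0 0
ADD      -> 0
PUSH -34 -> 0 -34

[0, -34]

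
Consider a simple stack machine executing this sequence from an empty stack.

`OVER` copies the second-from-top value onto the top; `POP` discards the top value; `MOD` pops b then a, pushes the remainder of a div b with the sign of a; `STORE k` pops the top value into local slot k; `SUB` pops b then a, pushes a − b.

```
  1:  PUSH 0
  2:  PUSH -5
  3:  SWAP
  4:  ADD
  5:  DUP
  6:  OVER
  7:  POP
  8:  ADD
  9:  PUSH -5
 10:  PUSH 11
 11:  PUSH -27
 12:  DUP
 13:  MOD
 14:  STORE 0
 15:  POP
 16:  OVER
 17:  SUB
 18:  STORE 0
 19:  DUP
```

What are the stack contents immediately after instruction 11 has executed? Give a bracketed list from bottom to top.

PUSH 0   -> 0
PUSH -5  -> 0 -5
SWAP     -> -5 0
ADD      -> -5
DUP      -> -5 -5
OVER     -> -5 -5 -5
POP      -> -5 -5
ADD      -> -10
PUSH -5  -> -10 -5
PUSH 11  -> -10 -5 11
PUSH -27 -> -10 -5 11 -27

[-10, -5, 11, -27]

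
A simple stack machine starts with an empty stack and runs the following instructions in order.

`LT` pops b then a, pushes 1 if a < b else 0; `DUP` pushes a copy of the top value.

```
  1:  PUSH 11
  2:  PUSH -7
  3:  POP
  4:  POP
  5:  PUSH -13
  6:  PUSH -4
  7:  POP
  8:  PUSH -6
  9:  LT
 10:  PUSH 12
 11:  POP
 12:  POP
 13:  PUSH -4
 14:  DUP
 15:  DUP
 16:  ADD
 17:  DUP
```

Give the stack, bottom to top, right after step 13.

[-4]

PUSH 11   11
PUSH -7   11 -7
POP       11
POP       (empty)
PUSH -13  -13
PUSH -4   -13 -4
POP       -13
PUSH -6   -13 -6
LT        1
PUSH 12   1 12
POP       1
POP       (empty)
PUSH -4   -4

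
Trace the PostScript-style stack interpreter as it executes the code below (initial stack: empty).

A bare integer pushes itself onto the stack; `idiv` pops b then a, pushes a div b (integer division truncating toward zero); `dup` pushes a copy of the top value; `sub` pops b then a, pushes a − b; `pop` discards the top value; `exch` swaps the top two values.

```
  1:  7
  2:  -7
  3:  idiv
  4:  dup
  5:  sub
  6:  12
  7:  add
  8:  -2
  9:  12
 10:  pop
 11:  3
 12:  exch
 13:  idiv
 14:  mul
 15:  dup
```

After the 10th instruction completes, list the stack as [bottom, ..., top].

[12, -2]

7    : [7]
-7   : [7, -7]
idiv : [-1]
dup  : [-1, -1]
sub  : [0]
12   : [0, 12]
add  : [12]
-2   : [12, -2]
12   : [12, -2, 12]
pop  : [12, -2]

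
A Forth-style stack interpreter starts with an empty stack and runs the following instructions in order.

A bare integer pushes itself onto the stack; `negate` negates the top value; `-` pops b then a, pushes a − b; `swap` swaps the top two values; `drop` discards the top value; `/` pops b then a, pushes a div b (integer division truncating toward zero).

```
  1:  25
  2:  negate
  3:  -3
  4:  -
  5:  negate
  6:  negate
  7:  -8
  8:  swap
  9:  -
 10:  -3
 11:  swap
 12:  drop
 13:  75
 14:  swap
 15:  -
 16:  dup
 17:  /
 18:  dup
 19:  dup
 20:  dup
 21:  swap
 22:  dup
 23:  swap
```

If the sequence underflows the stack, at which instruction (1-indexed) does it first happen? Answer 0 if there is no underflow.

0

25     : 25
negate : -25
-3     : -25 -3
-      : -22
negate : 22
negate : -22
-8     : -22 -8
swap   : -8 -22
-      : 14
-3     : 14 -3
swap   : -3 14
drop   : -3
75     : -3 75
swap   : 75 -3
-      : 78
dup    : 78 78
/      : 1
dup    : 1 1
dup    : 1 1 1
dup    : 1 1 1 1
swap   : 1 1 1 1
dup    : 1 1 1 1 1
swap   : 1 1 1 1 1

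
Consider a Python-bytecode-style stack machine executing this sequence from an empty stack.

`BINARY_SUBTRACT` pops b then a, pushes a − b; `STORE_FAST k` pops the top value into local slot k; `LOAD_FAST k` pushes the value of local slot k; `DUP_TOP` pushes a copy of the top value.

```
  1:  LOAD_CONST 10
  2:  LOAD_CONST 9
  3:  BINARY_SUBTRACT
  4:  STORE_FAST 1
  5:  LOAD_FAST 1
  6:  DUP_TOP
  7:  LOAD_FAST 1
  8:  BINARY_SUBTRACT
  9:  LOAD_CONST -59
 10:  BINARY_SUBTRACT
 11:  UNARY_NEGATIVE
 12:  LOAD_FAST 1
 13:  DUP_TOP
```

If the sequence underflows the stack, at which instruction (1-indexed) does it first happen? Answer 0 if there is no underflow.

0

LOAD_CONST 10    [10]
LOAD_CONST 9     [10, 9]
BINARY_SUBTRACT  [1]
STORE_FAST 1     []
LOAD_FAST 1      [1]
DUP_TOP          [1, 1]
LOAD_FAST 1      [1, 1, 1]
BINARY_SUBTRACT  [1, 0]
LOAD_CONST -59   [1, 0, -59]
BINARY_SUBTRACT  [1, 59]
UNARY_NEGATIVE   [1, -59]
LOAD_FAST 1      [1, -59, 1]
DUP_TOP          [1, -59, 1, 1]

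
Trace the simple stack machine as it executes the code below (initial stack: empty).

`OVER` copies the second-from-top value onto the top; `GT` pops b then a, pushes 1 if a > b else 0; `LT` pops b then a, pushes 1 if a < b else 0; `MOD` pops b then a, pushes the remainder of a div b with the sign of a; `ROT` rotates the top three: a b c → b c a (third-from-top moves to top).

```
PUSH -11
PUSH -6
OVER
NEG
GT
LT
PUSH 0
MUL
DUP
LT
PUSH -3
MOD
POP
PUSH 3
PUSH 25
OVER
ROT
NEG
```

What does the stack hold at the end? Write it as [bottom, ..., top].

PUSH -11  -11
PUSH -6   -11 -6
OVER      -11 -6 -11
NEG       -11 -6 11
GT        -11 0
LT        1
PUSH 0    1 0
MUL       0
DUP       0 0
LT        0
PUSH -3   0 -3
MOD       0
POP       (empty)
PUSH 3    3
PUSH 25   3 25
OVER      3 25 3
ROT       25 3 3
NEG       25 3 -3

[25, 3, -3]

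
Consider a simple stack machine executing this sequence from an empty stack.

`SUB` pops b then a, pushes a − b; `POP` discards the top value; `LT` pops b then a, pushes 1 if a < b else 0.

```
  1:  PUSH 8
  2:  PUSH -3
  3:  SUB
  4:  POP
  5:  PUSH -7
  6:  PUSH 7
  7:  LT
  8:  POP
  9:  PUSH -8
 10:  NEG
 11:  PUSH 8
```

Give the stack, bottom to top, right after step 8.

[]

PUSH 8   [8]
PUSH -3  [8, -3]
SUB      [11]
POP      []
PUSH -7  [-7]
PUSH 7   [-7, 7]
LT       [1]
POP      []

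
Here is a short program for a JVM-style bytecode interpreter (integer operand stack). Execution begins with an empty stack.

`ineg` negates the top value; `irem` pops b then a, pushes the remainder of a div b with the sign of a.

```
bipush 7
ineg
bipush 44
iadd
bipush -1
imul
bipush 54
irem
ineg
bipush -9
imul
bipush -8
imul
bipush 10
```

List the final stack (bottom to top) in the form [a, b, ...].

[2664, 10]

bipush 7   [7]
ineg       [-7]
bipush 44  [-7, 44]
iadd       [37]
bipush -1  [37, -1]
imul       [-37]
bipush 54  [-37, 54]
irem       [-37]
ineg       [37]
bipush -9  [37, -9]
imul       [-333]
bipush -8  [-333, -8]
imul       [2664]
bipush 10  [2664, 10]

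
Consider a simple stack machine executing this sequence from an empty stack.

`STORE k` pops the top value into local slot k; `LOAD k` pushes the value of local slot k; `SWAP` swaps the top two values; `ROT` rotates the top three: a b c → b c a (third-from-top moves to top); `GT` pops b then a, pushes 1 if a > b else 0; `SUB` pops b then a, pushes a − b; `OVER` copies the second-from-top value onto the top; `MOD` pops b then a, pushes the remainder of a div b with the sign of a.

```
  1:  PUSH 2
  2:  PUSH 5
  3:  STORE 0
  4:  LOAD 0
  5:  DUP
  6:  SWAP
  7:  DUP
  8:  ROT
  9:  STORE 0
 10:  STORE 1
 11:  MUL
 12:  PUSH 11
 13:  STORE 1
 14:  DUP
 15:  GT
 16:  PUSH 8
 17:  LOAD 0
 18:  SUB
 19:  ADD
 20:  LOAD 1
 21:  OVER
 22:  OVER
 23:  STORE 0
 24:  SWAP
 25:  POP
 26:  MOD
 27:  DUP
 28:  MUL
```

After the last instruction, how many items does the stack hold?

PUSH 2   2
PUSH 5   2 5
STORE 0  2
LOAD 0   2 5
DUP      2 5 5
SWAP     2 5 5
DUP      2 5 5 5
ROT      2 5 5 5
STORE 0  2 5 5
STORE 1  2 5
MUL      10
PUSH 11  10 11
STORE 1  10
DUP      10 10
GT       0
PUSH 8   0 8
LOAD 0   0 8 5
SUB      0 3
ADD      3
LOAD 1   3 11
OVER     3 11 3
OVER     3 11 3 11
STORE 0  3 11 3
SWAP     3 3 11
POP      3 3
MOD      0
DUP      0 0
MUL      0

1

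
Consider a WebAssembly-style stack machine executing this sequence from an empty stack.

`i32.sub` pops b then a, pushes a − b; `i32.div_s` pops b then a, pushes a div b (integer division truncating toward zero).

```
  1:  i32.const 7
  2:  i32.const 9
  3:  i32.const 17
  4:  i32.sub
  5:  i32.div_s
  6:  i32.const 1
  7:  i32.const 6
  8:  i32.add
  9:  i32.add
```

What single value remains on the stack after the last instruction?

i32.const 7  → 7
i32.const 9  → 7 9
i32.const 17 → 7 9 17
i32.sub      → 7 -8
i32.div_s    → 0
i32.const 1  → 0 1
i32.const 6  → 0 1 6
i32.add      → 0 7
i32.add      → 7

7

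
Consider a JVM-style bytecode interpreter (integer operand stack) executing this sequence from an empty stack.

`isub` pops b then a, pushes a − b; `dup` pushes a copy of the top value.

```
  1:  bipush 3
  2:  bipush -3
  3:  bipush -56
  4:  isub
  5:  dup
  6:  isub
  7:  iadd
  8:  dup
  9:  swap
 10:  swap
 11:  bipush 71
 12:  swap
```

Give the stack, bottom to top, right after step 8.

[3, 3]

bipush 3    [3]
bipush -3   [3, -3]
bipush -56  [3, -3, -56]
isub        [3, 53]
dup         [3, 53, 53]
isub        [3, 0]
iadd        [3]
dup         [3, 3]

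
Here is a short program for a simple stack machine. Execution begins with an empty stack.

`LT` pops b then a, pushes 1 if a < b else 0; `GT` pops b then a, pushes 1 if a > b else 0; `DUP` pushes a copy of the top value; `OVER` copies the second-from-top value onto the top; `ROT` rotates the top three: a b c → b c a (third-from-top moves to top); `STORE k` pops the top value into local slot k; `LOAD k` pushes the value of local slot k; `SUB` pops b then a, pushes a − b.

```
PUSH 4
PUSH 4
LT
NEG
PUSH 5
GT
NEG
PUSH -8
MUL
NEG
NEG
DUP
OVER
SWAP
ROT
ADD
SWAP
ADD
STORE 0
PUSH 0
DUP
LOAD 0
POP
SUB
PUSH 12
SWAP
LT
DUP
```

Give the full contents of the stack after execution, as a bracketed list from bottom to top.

PUSH 4  → 4
PUSH 4  → 4 4
LT      → 0
NEG     → 0
PUSH 5  → 0 5
GT      → 0
NEG     → 0
PUSH -8 → 0 -8
MUL     → 0
NEG     → 0
NEG     → 0
DUP     → 0 0
OVER    → 0 0 0
SWAP    → 0 0 0
ROT     → 0 0 0
ADD     → 0 0
SWAP    → 0 0
ADD     → 0
STORE 0 → (empty)
PUSH 0  → 0
DUP     → 0 0
LOAD 0  → 0 0 0
POP     → 0 0
SUB     → 0
PUSH 12 → 0 12
SWAP    → 12 0
LT      → 0
DUP     → 0 0

[0, 0]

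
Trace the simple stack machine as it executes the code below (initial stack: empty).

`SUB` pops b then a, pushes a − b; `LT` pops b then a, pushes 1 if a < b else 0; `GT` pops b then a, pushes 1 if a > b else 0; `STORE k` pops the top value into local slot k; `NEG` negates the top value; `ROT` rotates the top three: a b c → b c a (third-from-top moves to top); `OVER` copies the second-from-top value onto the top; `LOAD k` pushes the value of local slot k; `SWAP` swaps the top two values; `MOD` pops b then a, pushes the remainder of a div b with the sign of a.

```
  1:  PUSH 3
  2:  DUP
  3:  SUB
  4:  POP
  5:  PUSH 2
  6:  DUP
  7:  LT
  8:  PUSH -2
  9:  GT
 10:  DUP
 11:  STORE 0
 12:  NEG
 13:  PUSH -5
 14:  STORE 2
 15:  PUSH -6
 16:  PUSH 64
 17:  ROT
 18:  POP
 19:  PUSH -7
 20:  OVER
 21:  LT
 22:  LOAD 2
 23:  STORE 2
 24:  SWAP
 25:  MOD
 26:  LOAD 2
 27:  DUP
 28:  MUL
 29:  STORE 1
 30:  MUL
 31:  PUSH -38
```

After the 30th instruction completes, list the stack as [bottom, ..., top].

PUSH 3   3
DUP      3 3
SUB      0
POP      (empty)
PUSH 2   2
DUP      2 2
LT       0
PUSH -2  0 -2
GT       1
DUP      1 1
STORE 0  1
NEG      -1
PUSH -5  -1 -5
STORE 2  -1
PUSH -6  -1 -6
PUSH 64  -1 -6 64
ROT      -6 64 -1
POP      -6 64
PUSH -7  -6 64 -7
OVER     -6 64 -7 64
LT       -6 64 1
LOAD 2   -6 64 1 -5
STORE 2  -6 64 1
SWAP     -6 1 64
MOD      -6 1
LOAD 2   -6 1 -5
DUP      -6 1 -5 -5
MUL      -6 1 25
STORE 1  -6 1
MUL      -6

[-6]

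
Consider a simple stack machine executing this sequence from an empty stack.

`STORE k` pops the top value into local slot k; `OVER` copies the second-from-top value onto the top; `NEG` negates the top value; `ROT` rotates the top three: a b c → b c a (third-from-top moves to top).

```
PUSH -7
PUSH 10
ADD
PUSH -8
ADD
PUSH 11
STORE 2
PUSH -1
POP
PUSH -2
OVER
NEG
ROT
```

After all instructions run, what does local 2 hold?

PUSH -7 -> -7
PUSH 10 -> -7 10
ADD     -> 3
PUSH -8 -> 3 -8
ADD     -> -5
PUSH 11 -> -5 11
STORE 2 -> -5
PUSH -1 -> -5 -1
POP     -> -5
PUSH -2 -> -5 -2
OVER    -> -5 -2 -5
NEG     -> -5 -2 5
ROT     -> -2 5 -5

11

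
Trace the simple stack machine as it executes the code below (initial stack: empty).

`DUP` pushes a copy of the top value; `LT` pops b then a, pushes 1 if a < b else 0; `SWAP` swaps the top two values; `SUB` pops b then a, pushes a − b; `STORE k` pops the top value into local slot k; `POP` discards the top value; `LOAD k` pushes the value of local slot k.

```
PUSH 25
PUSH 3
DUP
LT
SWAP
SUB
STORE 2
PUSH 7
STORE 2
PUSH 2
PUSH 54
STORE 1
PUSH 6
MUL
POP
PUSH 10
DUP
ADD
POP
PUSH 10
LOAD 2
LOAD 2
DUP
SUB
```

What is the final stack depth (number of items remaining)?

3

PUSH 25 -> 25
PUSH 3  -> 25 3
DUP     -> 25 3 3
LT      -> 25 0
SWAP    -> 0 25
SUB     -> -25
STORE 2 -> (empty)
PUSH 7  -> 7
STORE 2 -> (empty)
PUSH 2  -> 2
PUSH 54 -> 2 54
STORE 1 -> 2
PUSH 6  -> 2 6
MUL     -> 12
POP     -> (empty)
PUSH 10 -> 10
DUP     -> 10 10
ADD     -> 20
POP     -> (empty)
PUSH 10 -> 10
LOAD 2  -> 10 7
LOAD 2  -> 10 7 7
DUP     -> 10 7 7 7
SUB     -> 10 7 0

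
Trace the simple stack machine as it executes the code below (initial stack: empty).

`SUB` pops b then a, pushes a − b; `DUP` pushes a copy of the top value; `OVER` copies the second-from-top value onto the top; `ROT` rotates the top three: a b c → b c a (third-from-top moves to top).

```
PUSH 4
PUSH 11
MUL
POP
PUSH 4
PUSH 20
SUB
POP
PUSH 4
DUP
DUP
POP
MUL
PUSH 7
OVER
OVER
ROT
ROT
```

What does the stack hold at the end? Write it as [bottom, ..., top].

PUSH 4  → [4]
PUSH 11 → [4, 11]
MUL     → [44]
POP     → []
PUSH 4  → [4]
PUSH 20 → [4, 20]
SUB     → [-16]
POP     → []
PUSH 4  → [4]
DUP     → [4, 4]
DUP     → [4, 4, 4]
POP     → [4, 4]
MUL     → [16]
PUSH 7  → [16, 7]
OVER    → [16, 7, 16]
OVER    → [16, 7, 16, 7]
ROT     → [16, 16, 7, 7]
ROT     → [16, 7, 7, 16]

[16, 7, 7, 16]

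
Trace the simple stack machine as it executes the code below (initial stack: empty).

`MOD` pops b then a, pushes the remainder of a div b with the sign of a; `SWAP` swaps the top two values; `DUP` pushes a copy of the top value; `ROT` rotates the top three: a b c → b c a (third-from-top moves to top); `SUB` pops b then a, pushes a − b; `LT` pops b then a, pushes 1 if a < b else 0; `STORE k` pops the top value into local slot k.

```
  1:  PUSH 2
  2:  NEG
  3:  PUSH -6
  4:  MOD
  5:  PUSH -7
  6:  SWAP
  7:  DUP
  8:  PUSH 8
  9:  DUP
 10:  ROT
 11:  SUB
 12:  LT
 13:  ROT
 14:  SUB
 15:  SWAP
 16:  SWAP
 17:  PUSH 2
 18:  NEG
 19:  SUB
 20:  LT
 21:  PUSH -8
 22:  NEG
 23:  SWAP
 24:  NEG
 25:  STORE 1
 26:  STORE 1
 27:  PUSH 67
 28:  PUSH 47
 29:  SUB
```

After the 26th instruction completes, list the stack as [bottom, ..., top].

PUSH 2  -> 2
NEG     -> -2
PUSH -6 -> -2 -6
MOD     -> -2
PUSH -7 -> -2 -7
SWAP    -> -7 -2
DUP     -> -7 -2 -2
PUSH 8  -> -7 -2 -2 8
DUP     -> -7 -2 -2 8 8
ROT     -> -7 -2 8 8 -2
SUB     -> -7 -2 8 10
LT      -> -7 -2 1
ROT     -> -2 1 -7
SUB     -> -2 8
SWAP    -> 8 -2
SWAP    -> -2 8
PUSH 2  -> -2 8 2
NEG     -> -2 8 -2
SUB     -> -2 10
LT      -> 1
PUSH -8 -> 1 -8
NEG     -> 1 8
SWAP    -> 8 1
NEG     -> 8 -1
STORE 1 -> 8
STORE 1 -> (empty)

[]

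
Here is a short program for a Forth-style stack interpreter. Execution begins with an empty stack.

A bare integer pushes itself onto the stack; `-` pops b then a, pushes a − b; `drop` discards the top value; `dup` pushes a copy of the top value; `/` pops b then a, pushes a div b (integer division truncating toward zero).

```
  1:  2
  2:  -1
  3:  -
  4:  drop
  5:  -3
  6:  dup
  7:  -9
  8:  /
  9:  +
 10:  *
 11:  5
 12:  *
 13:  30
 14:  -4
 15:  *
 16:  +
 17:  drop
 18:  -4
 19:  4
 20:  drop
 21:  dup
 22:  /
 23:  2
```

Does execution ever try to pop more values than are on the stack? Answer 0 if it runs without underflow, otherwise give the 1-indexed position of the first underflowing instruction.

10

2    -> 2
-1   -> 2 -1
-    -> 3
drop -> (empty)
-3   -> -3
dup  -> -3 -3
-9   -> -3 -3 -9
/    -> -3 0
+    -> -3
*  — needs 2 operands, stack has 1 → underflow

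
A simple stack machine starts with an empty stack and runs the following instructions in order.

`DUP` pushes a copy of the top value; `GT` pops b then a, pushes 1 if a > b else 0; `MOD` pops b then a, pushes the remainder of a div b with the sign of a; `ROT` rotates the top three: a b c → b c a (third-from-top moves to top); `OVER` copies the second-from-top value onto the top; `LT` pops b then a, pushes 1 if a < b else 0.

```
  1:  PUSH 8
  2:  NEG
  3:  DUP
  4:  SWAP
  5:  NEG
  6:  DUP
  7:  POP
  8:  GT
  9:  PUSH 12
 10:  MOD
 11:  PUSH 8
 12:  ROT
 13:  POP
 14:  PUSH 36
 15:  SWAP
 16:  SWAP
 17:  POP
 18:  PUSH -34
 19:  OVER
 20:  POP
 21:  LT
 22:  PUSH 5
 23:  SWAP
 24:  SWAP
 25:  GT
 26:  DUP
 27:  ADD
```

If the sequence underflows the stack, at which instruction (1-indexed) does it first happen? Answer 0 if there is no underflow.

PUSH 8  → [8]
NEG     → [-8]
DUP     → [-8, -8]
SWAP    → [-8, -8]
NEG     → [-8, 8]
DUP     → [-8, 8, 8]
POP     → [-8, 8]
GT      → [0]
PUSH 12 → [0, 12]
MOD     → [0]
PUSH 8  → [0, 8]
ROT  — needs 3 operands, stack has 2 → underflow

12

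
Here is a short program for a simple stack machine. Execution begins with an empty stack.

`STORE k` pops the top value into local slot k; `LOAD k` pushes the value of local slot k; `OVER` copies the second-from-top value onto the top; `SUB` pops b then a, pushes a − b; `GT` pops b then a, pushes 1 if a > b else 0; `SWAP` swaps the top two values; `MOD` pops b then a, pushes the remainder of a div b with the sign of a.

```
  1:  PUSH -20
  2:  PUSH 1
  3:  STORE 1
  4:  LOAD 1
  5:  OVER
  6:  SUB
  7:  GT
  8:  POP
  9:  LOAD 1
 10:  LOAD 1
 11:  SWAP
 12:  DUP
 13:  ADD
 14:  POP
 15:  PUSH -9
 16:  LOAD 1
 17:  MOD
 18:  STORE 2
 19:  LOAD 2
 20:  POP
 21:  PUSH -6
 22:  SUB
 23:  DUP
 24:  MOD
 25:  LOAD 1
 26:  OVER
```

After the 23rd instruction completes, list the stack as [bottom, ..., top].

[7, 7]

PUSH -20 -> [-20]
PUSH 1   -> [-20, 1]
STORE 1  -> [-20]
LOAD 1   -> [-20, 1]
OVER     -> [-20, 1, -20]
SUB      -> [-20, 21]
GT       -> [0]
POP      -> []
LOAD 1   -> [1]
LOAD 1   -> [1, 1]
SWAP     -> [1, 1]
DUP      -> [1, 1, 1]
ADD      -> [1, 2]
POP      -> [1]
PUSH -9  -> [1, -9]
LOAD 1   -> [1, -9, 1]
MOD      -> [1, 0]
STORE 2  -> [1]
LOAD 2   -> [1, 0]
POP      -> [1]
PUSH -6  -> [1, -6]
SUB      -> [7]
DUP      -> [7, 7]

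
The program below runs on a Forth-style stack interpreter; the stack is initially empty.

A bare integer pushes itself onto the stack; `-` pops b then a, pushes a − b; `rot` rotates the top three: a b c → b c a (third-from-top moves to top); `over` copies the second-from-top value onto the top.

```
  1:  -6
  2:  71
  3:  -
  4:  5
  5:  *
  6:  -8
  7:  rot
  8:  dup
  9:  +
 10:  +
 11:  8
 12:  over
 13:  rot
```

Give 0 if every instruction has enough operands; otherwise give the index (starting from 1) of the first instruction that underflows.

-6 -> [-6]
71 -> [-6, 71]
-  -> [-77]
5  -> [-77, 5]
*  -> [-385]
-8 -> [-385, -8]
rot  — needs 3 operands, stack has 2 → underflow

7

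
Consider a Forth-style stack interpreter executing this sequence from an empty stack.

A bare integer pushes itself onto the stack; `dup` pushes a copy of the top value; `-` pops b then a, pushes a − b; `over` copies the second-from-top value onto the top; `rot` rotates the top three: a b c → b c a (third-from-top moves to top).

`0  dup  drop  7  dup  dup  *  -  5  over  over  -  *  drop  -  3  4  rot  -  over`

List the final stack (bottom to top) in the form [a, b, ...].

0    -> 0
dup  -> 0 0
drop -> 0
7    -> 0 7
dup  -> 0 7 7
dup  -> 0 7 7 7
*    -> 0 7 49
-    -> 0 -42
5    -> 0 -42 5
over -> 0 -42 5 -42
over -> 0 -42 5 -42 5
-    -> 0 -42 5 -47
*    -> 0 -42 -235
drop -> 0 -42
-    -> 42
3    -> 42 3
4    -> 42 3 4
rot  -> 3 4 42
-    -> 3 -38
over -> 3 -38 3

[3, -38, 3]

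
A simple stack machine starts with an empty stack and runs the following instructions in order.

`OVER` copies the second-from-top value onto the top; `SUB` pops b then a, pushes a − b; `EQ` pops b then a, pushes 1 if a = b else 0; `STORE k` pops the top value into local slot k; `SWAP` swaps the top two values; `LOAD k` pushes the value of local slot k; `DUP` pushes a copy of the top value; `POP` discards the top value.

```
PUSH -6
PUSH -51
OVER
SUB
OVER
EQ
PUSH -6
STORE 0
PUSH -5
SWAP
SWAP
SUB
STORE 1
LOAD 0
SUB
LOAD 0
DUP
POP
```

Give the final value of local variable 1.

5

PUSH -6   -6
PUSH -51  -6 -51
OVER      -6 -51 -6
SUB       -6 -45
OVER      -6 -45 -6
EQ        -6 0
PUSH -6   -6 0 -6
STORE 0   -6 0
PUSH -5   -6 0 -5
SWAP      -6 -5 0
SWAP      -6 0 -5
SUB       -6 5
STORE 1   -6
LOAD 0    -6 -6
SUB       0
LOAD 0    0 -6
DUP       0 -6 -6
POP       0 -6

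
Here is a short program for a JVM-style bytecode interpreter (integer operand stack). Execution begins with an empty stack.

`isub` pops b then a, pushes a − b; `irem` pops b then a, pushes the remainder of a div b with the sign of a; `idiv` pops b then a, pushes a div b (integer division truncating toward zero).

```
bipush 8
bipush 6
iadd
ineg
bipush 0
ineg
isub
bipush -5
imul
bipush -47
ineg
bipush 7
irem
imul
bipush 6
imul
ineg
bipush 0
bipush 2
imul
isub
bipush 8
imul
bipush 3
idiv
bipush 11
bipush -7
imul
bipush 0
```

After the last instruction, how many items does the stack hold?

3

bipush 8   -> 8
bipush 6   -> 8 6
iadd       -> 14
ineg       -> -14
bipush 0   -> -14 0
ineg       -> -14 0
isub       -> -14
bipush -5  -> -14 -5
imul       -> 70
bipush -47 -> 70 -47
ineg       -> 70 47
bipush 7   -> 70 47 7
irem       -> 70 5
imul       -> 350
bipush 6   -> 350 6
imul       -> 2100
ineg       -> -2100
bipush 0   -> -2100 0
bipush 2   -> -2100 0 2
imul       -> -2100 0
isub       -> -2100
bipush 8   -> -2100 8
imul       -> -16800
bipush 3   -> -16800 3
idiv       -> -5600
bipush 11  -> -5600 11
bipush -7  -> -5600 11 -7
imul       -> -5600 -77
bipush 0   -> -5600 -77 0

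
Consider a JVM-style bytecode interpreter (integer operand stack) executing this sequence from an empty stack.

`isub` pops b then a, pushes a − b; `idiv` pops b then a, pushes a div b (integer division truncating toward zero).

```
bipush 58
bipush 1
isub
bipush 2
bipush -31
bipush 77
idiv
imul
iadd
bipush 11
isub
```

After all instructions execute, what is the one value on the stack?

46

bipush 58  -> [58]
bipush 1   -> [58, 1]
isub       -> [57]
bipush 2   -> [57, 2]
bipush -31 -> [57, 2, -31]
bipush 77  -> [57, 2, -31, 77]
idiv       -> [57, 2, 0]
imul       -> [57, 0]
iadd       -> [57]
bipush 11  -> [57, 11]
isub       -> [46]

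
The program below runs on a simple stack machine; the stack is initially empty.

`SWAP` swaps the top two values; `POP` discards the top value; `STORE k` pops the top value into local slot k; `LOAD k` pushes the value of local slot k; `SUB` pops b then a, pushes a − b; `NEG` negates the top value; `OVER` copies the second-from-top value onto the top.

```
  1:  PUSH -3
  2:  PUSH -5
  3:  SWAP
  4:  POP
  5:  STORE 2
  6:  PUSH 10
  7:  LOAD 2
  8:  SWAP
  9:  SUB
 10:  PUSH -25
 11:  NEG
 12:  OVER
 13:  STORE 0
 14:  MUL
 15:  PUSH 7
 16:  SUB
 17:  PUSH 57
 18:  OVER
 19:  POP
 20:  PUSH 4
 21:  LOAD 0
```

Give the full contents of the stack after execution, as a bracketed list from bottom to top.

[-382, 57, 4, -15]

PUSH -3  -> [-3]
PUSH -5  -> [-3, -5]
SWAP     -> [-5, -3]
POP      -> [-5]
STORE 2  -> []
PUSH 10  -> [10]
LOAD 2   -> [10, -5]
SWAP     -> [-5, 10]
SUB      -> [-15]
PUSH -25 -> [-15, -25]
NEG      -> [-15, 25]
OVER     -> [-15, 25, -15]
STORE 0  -> [-15, 25]
MUL      -> [-375]
PUSH 7   -> [-375, 7]
SUB      -> [-382]
PUSH 57  -> [-382, 57]
OVER     -> [-382, 57, -382]
POP      -> [-382, 57]
PUSH 4   -> [-382, 57, 4]
LOAD 0   -> [-382, 57, 4, -15]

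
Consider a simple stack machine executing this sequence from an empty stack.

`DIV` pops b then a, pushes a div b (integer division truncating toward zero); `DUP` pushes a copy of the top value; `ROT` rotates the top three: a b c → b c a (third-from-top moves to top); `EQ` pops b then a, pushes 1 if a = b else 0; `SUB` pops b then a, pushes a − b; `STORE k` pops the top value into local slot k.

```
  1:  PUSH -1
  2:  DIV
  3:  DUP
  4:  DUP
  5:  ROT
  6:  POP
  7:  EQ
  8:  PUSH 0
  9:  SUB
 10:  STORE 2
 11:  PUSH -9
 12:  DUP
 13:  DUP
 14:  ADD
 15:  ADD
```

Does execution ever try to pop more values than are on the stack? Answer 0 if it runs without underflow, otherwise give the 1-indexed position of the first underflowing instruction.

PUSH -1 → [-1]
DIV  — needs 2 operands, stack has 1 → underflow

2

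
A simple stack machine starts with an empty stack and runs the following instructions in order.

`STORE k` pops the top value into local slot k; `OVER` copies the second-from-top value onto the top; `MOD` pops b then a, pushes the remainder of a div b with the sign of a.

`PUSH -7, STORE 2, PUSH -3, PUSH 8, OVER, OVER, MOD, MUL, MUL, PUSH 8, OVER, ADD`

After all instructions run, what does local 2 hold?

PUSH -7  -7
STORE 2  (empty)
PUSH -3  -3
PUSH 8   -3 8
OVER     -3 8 -3
OVER     -3 8 -3 8
MOD      -3 8 -3
MUL      -3 -24
MUL      72
PUSH 8   72 8
OVER     72 8 72
ADD      72 80

-7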